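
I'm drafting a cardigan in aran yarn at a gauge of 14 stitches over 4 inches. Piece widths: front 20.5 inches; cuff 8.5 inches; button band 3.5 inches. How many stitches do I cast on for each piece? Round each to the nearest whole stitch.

Rate = 14/4 = 3.5 sts per in.
front: 20.5 × 3.5 = 71.75 → 72.
cuff: 8.5 × 3.5 = 29.75 → 30.
button band: 3.5 × 3.5 = 12.25 → 12.

front 72; cuff 30; button band 12.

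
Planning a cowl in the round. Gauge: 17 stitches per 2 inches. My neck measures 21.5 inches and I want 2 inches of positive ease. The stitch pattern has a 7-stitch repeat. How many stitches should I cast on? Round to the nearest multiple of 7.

Cast on 203 stitches.

Finished = 21.5 + 2 = 23.5 inches.
17 / 2 = 8.5 sts/in.
23.5 × 8.5 = 199.75 sts.
Nearest multiple of 7: 203.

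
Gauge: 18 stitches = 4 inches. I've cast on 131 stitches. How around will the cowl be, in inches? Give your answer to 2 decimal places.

29.11 inches.

18 stitches / 4 inch = 4.5 stitches per inch.
131 / 4.5 = 29.111 inches.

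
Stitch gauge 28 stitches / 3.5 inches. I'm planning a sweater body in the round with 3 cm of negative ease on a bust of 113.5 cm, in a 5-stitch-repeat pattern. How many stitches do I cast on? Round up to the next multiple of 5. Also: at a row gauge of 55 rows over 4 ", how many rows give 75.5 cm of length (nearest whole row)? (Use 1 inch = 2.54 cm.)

Finished = 113.5 − 3 = 110.5 cm.
110.5 cm × 1/2.54 = 43.50 inches.
28/3.5 = 8 sts per in; 43.50 × 8 = 348.03 sts.
Next multiple of 5 → 350.
75.5 cm = 29.72 inches; × 13.75 = 408.71 → 409 rows.

Cast on 350 stitches; work 409 rows.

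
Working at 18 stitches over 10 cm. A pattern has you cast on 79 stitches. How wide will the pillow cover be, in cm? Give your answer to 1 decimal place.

18 stitches / 10 cm = 1.8 stitches per cm.
79 / 1.8 = 43.89 cm.

43.9 cm.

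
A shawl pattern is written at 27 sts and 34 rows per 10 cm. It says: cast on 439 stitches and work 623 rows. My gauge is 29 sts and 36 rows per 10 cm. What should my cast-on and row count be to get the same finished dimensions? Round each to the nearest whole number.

Stitches: 439 × 29/27 = 471.52 → 472.
Rows: 623 × 36/34 = 659.65 → 660.

Cast on 472 stitches; work 660 rows.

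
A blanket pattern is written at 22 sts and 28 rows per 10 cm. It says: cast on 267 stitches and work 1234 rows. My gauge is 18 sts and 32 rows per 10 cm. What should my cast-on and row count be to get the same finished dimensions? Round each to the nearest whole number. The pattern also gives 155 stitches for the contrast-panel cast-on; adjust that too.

Cast on 218 stitches; work 1410 rows; contrast-panel cast-on 127 stitches.

Stitches: 267 × 18/22 = 218.45 → 218.
Rows: 1234 × 32/28 = 1410.29 → 1410.
contrast-panel cast-on: 155 × 18/22 = 126.82 → 127.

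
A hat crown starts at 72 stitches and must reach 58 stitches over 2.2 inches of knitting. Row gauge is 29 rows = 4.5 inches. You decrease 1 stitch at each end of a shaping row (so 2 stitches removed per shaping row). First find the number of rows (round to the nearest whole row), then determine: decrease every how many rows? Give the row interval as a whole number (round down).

Rows = 2.2 × 6.444 = 14.2 → 14 rows.
Stitches to remove: 14 → 7 shaping rows (at 2 st each).
14 / 7 = 2.00 → every 2 rows.

Decrease every 2nd row.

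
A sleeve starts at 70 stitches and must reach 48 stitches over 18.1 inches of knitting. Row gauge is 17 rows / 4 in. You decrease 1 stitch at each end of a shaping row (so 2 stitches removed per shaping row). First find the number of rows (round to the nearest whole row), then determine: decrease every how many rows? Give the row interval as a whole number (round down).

Decrease every 7th row.

Rows = 18.1 × 4.25 = 76.9 → 77 rows.
Stitches to remove: 22 → 11 shaping rows (at 2 st each).
77 / 11 = 7.00 → every 7 rows.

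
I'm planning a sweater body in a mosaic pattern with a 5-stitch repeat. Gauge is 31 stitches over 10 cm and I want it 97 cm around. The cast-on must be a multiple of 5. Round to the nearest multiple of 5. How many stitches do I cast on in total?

300 stitches.

31 / 10 = 3.1 sts per cm.
97 × 3.1 = 300.70 sts.
Nearest multiple of 5: 300.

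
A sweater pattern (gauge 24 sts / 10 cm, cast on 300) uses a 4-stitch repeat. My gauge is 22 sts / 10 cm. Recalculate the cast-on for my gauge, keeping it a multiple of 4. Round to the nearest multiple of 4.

300 × 22 / 24 = 275.00.
Nearest multiple of 4: 276.

276 stitches.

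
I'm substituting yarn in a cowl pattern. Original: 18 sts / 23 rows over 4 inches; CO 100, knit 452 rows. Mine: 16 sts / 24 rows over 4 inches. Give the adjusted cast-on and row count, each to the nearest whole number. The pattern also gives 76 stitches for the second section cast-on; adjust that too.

Cast on 89 stitches; work 472 rows; second section cast-on 68 stitches.

Stitches: 100 × 16/18 = 88.89 → 89.
Rows: 452 × 24/23 = 471.65 → 472.
second section cast-on: 76 × 16/18 = 67.56 → 68.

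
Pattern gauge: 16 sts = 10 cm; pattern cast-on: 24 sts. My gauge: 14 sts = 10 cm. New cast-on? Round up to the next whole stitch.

Scale factor = 14 / 16 = 0.875.
24 × 14 / 16 = 21.00 sts.

21 stitches.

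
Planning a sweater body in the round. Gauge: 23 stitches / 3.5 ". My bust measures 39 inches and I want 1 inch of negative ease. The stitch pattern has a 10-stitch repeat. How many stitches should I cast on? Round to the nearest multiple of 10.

CO 250 sts.

Finished = 39 − 1 = 38 inches.
23 / 3.5 = 6.571 sts/in.
38 × 6.571 = 249.71 sts.
Nearest multiple of 10: 250.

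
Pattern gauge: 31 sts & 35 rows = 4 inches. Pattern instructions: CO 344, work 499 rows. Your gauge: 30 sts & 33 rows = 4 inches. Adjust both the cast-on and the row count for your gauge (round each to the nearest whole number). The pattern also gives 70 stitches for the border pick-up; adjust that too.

Cast on 333 stitches; work 470 rows; border pick-up 68 stitches.

Stitches: 344 × 30/31 = 332.90 → 333.
Rows: 499 × 33/35 = 470.49 → 470.
border pick-up: 70 × 30/31 = 67.74 → 68.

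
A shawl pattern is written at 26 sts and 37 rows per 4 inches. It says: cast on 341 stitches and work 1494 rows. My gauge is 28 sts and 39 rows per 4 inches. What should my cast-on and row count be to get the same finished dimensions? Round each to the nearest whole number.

Cast on 367 stitches; work 1575 rows.

Stitches: 341 × 28/26 = 367.23 → 367.
Rows: 1494 × 39/37 = 1574.76 → 1575.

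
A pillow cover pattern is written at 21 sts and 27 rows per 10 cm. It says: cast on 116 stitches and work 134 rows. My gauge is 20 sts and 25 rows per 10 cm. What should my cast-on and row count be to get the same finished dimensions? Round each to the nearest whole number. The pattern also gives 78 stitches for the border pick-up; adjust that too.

Stitches: 116 × 20/21 = 110.48 → 110.
Rows: 134 × 25/27 = 124.07 → 124.
border pick-up: 78 × 20/21 = 74.29 → 74.

Cast on 110 stitches; work 124 rows; border pick-up 74 stitches.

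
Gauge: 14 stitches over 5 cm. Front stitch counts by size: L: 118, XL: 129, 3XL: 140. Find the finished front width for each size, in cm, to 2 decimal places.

L 42.14 cm; XL 46.07 cm; 3XL 50.00 cm.

14/5 = 2.8 sts per cm.
L: 118 / 2.8 = 42.143 → 42.14 cm.
XL: 129 / 2.8 = 46.071 → 46.07 cm.
3XL: 140 / 2.8 = 50.000 → 50.00 cm.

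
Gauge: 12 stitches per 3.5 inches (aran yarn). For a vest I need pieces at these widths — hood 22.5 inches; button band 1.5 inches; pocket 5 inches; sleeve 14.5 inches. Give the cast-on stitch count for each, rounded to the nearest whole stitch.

hood 77; button band 5; pocket 17; sleeve 50.

Rate = 12/3.5 = 3.429 sts per in.
hood: 22.5 × 3.429 = 77.14 → 77.
button band: 1.5 × 3.429 = 5.14 → 5.
pocket: 5 × 3.429 = 17.14 → 17.
sleeve: 14.5 × 3.429 = 49.71 → 50.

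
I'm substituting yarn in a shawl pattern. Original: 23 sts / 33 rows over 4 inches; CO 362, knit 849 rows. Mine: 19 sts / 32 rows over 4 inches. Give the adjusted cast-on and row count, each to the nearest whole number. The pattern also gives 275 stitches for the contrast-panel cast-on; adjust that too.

Stitches: 362 × 19/23 = 299.04 → 299.
Rows: 849 × 32/33 = 823.27 → 823.
contrast-panel cast-on: 275 × 19/23 = 227.17 → 227.

Cast on 299 stitches; work 823 rows; contrast-panel cast-on 227 stitches.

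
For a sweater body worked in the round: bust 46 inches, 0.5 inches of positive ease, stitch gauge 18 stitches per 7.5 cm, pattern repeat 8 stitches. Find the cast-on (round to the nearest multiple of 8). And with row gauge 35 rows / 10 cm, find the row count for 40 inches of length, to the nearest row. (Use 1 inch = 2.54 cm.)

Cast on 280 stitches; work 356 rows.

Finished = 46 + 0.5 = 46.5 inches.
46.5 inches × 2.54 = 118.11 cm.
18/7.5 = 2.4 sts per cm; 118.11 × 2.4 = 283.46 sts.
Nearest multiple of 8 → 280.
40 inches = 101.60 cm; × 3.5 = 355.60 → 356 rows.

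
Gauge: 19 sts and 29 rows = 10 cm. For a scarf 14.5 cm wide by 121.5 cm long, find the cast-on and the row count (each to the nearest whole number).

Cast on 28 stitches and work 352 rows.

Stitch gauge = 19/10 = 1.9 sts/cm; 14.5 × 1.9 = 27.55 → 28 sts.
Row gauge = 29/10 = 2.9 rows/cm; 121.5 × 2.9 = 352.35 → 352 rows.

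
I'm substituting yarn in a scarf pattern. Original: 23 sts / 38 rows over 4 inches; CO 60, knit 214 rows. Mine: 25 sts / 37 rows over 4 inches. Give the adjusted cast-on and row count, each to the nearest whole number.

Stitches: 60 × 25/23 = 65.22 → 65.
Rows: 214 × 37/38 = 208.37 → 208.

Cast on 65 stitches; work 208 rows.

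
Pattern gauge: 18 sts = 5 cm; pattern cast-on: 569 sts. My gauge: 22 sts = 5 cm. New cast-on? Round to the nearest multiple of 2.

Cast on 696 stitches.

Scale factor = 22 / 18 = 1.222.
569 × 22 / 18 = 695.44 sts.
→ 696 sts.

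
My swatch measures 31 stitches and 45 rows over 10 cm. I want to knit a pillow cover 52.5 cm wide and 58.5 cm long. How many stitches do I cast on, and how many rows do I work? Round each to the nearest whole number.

Stitch gauge = 31/10 = 3.1 sts/cm; 52.5 × 3.1 = 162.75 → 163 sts.
Row gauge = 45/10 = 4.5 rows/cm; 58.5 × 4.5 = 263.25 → 263 rows.

Cast on 163 stitches and work 263 rows.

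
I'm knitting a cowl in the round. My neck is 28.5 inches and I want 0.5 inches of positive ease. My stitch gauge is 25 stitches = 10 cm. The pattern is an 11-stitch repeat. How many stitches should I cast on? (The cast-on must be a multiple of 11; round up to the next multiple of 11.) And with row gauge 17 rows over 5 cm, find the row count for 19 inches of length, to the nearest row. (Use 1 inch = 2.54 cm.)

Finished = 28.5 + 0.5 = 29 inches.
29 inches × 2.54 = 73.66 cm.
25/10 = 2.5 sts per cm; 73.66 × 2.5 = 184.15 sts.
Next multiple of 11 → 187.
19 inches = 48.26 cm; × 3.4 = 164.08 → 164 rows.

Cast on 187 stitches; work 164 rows.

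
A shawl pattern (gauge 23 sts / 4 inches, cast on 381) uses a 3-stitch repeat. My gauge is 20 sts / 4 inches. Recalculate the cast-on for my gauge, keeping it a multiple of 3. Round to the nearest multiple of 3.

330 stitches.

381 × 20 / 23 = 331.30.
Nearest multiple of 3: 330.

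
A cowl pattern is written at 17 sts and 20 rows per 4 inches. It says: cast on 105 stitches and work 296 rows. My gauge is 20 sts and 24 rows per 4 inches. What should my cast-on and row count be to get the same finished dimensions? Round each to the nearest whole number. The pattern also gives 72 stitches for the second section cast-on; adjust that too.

Cast on 124 stitches; work 355 rows; second section cast-on 85 stitches.

Stitches: 105 × 20/17 = 123.53 → 124.
Rows: 296 × 24/20 = 355.20 → 355.
second section cast-on: 72 × 20/17 = 84.71 → 85.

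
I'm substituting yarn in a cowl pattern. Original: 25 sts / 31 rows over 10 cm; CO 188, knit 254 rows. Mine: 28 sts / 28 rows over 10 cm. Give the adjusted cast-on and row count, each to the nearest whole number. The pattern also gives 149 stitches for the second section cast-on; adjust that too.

Cast on 211 stitches; work 229 rows; second section cast-on 167 stitches.

Stitches: 188 × 28/25 = 210.56 → 211.
Rows: 254 × 28/31 = 229.42 → 229.
second section cast-on: 149 × 28/25 = 166.88 → 167.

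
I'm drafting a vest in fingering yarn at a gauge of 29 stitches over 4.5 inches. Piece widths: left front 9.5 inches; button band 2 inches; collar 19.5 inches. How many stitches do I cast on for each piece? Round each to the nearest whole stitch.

Rate = 29/4.5 = 6.444 sts per in.
left front: 9.5 × 6.444 = 61.22 → 61.
button band: 2 × 6.444 = 12.89 → 13.
collar: 19.5 × 6.444 = 125.67 → 126.

left front 61; button band 13; collar 126.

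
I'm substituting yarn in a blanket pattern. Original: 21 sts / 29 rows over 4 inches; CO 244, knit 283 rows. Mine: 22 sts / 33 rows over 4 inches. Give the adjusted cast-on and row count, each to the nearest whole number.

Cast on 256 stitches; work 322 rows.

Stitches: 244 × 22/21 = 255.62 → 256.
Rows: 283 × 33/29 = 322.03 → 322.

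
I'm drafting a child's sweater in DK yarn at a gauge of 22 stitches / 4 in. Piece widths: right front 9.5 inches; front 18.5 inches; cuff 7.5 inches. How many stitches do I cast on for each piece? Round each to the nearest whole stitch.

right front 52; front 102; cuff 41.

Rate = 22/4 = 5.5 sts per in.
right front: 9.5 × 5.5 = 52.25 → 52.
front: 18.5 × 5.5 = 101.75 → 102.
cuff: 7.5 × 5.5 = 41.25 → 41.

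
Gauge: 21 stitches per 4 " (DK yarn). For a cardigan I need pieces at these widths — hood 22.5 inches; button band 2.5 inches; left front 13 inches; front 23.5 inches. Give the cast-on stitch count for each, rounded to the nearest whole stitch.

Rate = 21/4 = 5.25 sts per in.
hood: 22.5 × 5.25 = 118.12 → 118.
button band: 2.5 × 5.25 = 13.12 → 13.
left front: 13 × 5.25 = 68.25 → 68.
front: 23.5 × 5.25 = 123.38 → 123.

hood 118; button band 13; left front 68; front 123.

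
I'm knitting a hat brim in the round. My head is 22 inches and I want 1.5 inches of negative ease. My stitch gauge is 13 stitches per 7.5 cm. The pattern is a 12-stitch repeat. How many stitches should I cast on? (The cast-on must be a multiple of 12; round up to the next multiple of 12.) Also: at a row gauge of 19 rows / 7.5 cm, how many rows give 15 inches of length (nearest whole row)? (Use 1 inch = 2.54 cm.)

Cast on 96 stitches; work 97 rows.

Finished = 22 − 1.5 = 20.5 inches.
20.5 inches × 2.54 = 52.07 cm.
13/7.5 = 1.733 sts per cm; 52.07 × 1.733 = 90.25 sts.
Next multiple of 12 → 96.
15 inches = 38.10 cm; × 2.533 = 96.52 → 97 rows.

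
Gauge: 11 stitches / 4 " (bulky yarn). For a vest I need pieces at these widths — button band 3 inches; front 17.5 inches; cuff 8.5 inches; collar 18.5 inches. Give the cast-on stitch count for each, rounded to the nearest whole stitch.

button band 8; front 48; cuff 23; collar 51.

Rate = 11/4 = 2.75 sts per in.
button band: 3 × 2.75 = 8.25 → 8.
front: 17.5 × 2.75 = 48.12 → 48.
cuff: 8.5 × 2.75 = 23.38 → 23.
collar: 18.5 × 2.75 = 50.88 → 51.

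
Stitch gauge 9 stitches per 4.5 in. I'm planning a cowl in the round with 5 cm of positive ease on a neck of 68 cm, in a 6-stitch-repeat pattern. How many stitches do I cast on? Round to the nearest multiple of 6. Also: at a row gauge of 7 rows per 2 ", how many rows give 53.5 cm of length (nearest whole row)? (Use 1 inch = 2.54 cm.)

Finished = 68 + 5 = 73 cm.
73 cm × 1/2.54 = 28.74 inches.
9/4.5 = 2 sts per in; 28.74 × 2 = 57.48 sts.
Nearest multiple of 6 → 60.
53.5 cm = 21.06 inches; × 3.5 = 73.72 → 74 rows.

Cast on 60 stitches; work 74 rows.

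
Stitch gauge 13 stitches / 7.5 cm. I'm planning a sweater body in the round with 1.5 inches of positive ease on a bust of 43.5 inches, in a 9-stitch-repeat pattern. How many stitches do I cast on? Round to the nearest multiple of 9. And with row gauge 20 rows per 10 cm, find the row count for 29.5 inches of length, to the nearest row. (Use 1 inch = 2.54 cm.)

Cast on 198 stitches; work 150 rows.

Finished = 43.5 + 1.5 = 45 inches.
45 inches × 2.54 = 114.30 cm.
13/7.5 = 1.733 sts per cm; 114.30 × 1.733 = 198.12 sts.
Nearest multiple of 9 → 198.
29.5 inches = 74.93 cm; × 2 = 149.86 → 150 rows.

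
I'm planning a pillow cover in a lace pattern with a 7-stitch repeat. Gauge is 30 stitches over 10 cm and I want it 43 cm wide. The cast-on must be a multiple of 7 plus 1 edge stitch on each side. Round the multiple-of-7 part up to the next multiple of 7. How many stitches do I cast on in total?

30 / 10 = 3 sts per cm.
43 × 3 = 129.00 sts.
Less 2 edge sts → 127.00 for the repeat.
Next multiple of 7: 133.
Add back 2 edge sts → 135.

Cast on 135 stitches.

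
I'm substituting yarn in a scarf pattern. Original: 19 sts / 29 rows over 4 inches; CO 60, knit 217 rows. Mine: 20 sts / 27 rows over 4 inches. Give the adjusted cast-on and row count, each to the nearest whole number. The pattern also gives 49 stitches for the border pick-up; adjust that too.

Stitches: 60 × 20/19 = 63.16 → 63.
Rows: 217 × 27/29 = 202.03 → 202.
border pick-up: 49 × 20/19 = 51.58 → 52.

Cast on 63 stitches; work 202 rows; border pick-up 52 stitches.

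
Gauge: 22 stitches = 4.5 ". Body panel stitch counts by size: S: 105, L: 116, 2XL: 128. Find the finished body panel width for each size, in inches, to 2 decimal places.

S 21.48 inches; L 23.73 inches; 2XL 26.18 inches.

22/4.5 = 4.889 sts per in.
S: 105 / 4.889 = 21.477 → 21.48 in.
L: 116 / 4.889 = 23.727 → 23.73 in.
2XL: 128 / 4.889 = 26.182 → 26.18 in.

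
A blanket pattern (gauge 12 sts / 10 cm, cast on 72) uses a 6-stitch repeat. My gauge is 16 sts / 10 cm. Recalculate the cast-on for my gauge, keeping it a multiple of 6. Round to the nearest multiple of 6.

72 × 16 / 12 = 96.00.
Nearest multiple of 6: 96.

CO 96 sts.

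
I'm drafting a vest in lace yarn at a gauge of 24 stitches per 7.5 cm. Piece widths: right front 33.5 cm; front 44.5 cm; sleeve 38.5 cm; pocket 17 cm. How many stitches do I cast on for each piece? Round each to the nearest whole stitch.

right front 107; front 142; sleeve 123; pocket 54.

Rate = 24/7.5 = 3.2 sts per cm.
right front: 33.5 × 3.2 = 107.20 → 107.
front: 44.5 × 3.2 = 142.40 → 142.
sleeve: 38.5 × 3.2 = 123.20 → 123.
pocket: 17 × 3.2 = 54.40 → 54.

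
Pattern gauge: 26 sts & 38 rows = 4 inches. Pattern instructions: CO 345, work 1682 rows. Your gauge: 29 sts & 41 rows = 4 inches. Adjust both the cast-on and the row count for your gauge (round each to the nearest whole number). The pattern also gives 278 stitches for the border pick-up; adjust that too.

Cast on 385 stitches; work 1815 rows; border pick-up 310 stitches.

Stitches: 345 × 29/26 = 384.81 → 385.
Rows: 1682 × 41/38 = 1814.79 → 1815.
border pick-up: 278 × 29/26 = 310.08 → 310.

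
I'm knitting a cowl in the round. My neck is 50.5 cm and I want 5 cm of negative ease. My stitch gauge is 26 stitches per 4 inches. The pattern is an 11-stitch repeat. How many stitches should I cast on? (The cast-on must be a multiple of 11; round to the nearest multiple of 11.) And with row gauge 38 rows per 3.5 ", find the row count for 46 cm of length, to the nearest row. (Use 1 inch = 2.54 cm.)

Cast on 121 stitches; work 197 rows.

Finished = 50.5 − 5 = 45.5 cm.
45.5 cm × 1/2.54 = 17.91 inches.
26/4 = 6.5 sts per in; 17.91 × 6.5 = 116.44 sts.
Nearest multiple of 11 → 121.
46 cm = 18.11 inches; × 10.857 = 196.63 → 197 rows.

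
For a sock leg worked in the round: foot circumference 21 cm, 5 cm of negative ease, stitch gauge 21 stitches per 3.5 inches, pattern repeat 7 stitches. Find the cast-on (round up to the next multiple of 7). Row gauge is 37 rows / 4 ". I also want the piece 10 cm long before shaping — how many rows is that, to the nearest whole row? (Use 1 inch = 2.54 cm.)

Finished = 21 − 5 = 16 cm.
16 cm × 1/2.54 = 6.30 inches.
21/3.5 = 6 sts per in; 6.30 × 6 = 37.80 sts.
Next multiple of 7 → 42.
10 cm = 3.94 inches; × 9.25 = 36.42 → 36 rows.

Cast on 42 stitches; work 36 rows.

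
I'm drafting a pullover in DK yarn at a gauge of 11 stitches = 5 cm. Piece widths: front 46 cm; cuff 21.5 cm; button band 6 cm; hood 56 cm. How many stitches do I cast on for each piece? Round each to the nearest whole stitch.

Rate = 11/5 = 2.2 sts per cm.
front: 46 × 2.2 = 101.20 → 101.
cuff: 21.5 × 2.2 = 47.30 → 47.
button band: 6 × 2.2 = 13.20 → 13.
hood: 56 × 2.2 = 123.20 → 123.

front 101; cuff 47; button band 13; hood 123.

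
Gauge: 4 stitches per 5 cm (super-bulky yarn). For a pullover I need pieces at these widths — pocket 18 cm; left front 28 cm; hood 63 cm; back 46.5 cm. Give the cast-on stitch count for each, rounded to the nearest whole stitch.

Rate = 4/5 = 0.8 sts per cm.
pocket: 18 × 0.8 = 14.40 → 14.
left front: 28 × 0.8 = 22.40 → 22.
hood: 63 × 0.8 = 50.40 → 50.
back: 46.5 × 0.8 = 37.20 → 37.

pocket 14; left front 22; hood 50; back 37.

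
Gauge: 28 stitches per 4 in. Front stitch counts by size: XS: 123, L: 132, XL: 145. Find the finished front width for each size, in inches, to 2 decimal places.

XS 17.57 inches; L 18.86 inches; XL 20.71 inches.

28/4 = 7 sts per in.
XS: 123 / 7 = 17.571 → 17.57 in.
L: 132 / 7 = 18.857 → 18.86 in.
XL: 145 / 7 = 20.714 → 20.71 in.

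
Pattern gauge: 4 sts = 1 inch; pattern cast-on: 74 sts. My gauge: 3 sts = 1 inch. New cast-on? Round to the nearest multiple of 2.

Cast on 56 stitches.

Scale factor = 3 / 4 = 0.750.
74 × 3 / 4 = 55.50 sts.
→ 56 sts.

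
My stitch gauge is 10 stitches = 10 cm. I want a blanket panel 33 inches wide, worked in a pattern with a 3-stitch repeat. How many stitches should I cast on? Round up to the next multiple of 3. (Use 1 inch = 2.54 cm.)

33 in = 33 × 2.54 = 83.82 cm.
10 / 10 = 1 sts/cm.
83.82 × 1 = 83.82 sts.
→ 84.

CO 84 sts.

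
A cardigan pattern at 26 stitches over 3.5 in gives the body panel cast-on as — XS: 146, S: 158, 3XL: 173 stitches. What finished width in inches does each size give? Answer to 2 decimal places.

XS 19.65 inches; S 21.27 inches; 3XL 23.29 inches.

26/3.5 = 7.429 sts per in.
XS: 146 / 7.429 = 19.654 → 19.65 in.
S: 158 / 7.429 = 21.269 → 21.27 in.
3XL: 173 / 7.429 = 23.288 → 23.29 in.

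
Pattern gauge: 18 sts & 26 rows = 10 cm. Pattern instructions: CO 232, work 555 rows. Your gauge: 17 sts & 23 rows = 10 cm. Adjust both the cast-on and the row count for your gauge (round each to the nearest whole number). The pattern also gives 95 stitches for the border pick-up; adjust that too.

Stitches: 232 × 17/18 = 219.11 → 219.
Rows: 555 × 23/26 = 490.96 → 491.
border pick-up: 95 × 17/18 = 89.72 → 90.

Cast on 219 stitches; work 491 rows; border pick-up 90 stitches.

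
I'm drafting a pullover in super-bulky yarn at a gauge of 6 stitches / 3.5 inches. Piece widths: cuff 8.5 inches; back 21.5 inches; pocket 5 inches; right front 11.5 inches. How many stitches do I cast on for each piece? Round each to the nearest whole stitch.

cuff 15; back 37; pocket 9; right front 20.

Rate = 6/3.5 = 1.714 sts per in.
cuff: 8.5 × 1.714 = 14.57 → 15.
back: 21.5 × 1.714 = 36.86 → 37.
pocket: 5 × 1.714 = 8.57 → 9.
right front: 11.5 × 1.714 = 19.71 → 20.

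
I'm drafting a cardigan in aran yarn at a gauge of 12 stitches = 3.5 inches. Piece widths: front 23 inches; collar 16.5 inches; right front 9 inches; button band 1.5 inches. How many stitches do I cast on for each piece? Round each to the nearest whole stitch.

Rate = 12/3.5 = 3.429 sts per in.
front: 23 × 3.429 = 78.86 → 79.
collar: 16.5 × 3.429 = 56.57 → 57.
right front: 9 × 3.429 = 30.86 → 31.
button band: 1.5 × 3.429 = 5.14 → 5.

front 79; collar 57; right front 31; button band 5.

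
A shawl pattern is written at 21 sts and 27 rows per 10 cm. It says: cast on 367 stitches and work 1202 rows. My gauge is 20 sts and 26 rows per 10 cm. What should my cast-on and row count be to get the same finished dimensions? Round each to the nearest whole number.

Stitches: 367 × 20/21 = 349.52 → 350.
Rows: 1202 × 26/27 = 1157.48 → 1157.

Cast on 350 stitches; work 1157 rows.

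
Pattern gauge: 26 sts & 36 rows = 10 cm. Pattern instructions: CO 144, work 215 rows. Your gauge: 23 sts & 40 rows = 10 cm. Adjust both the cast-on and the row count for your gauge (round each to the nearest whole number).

Cast on 127 stitches; work 239 rows.

Stitches: 144 × 23/26 = 127.38 → 127.
Rows: 215 × 40/36 = 238.89 → 239.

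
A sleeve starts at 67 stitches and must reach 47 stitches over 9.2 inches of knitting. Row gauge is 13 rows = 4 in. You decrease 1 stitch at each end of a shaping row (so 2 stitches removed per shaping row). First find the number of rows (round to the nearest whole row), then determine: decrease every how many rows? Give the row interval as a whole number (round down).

Decrease every 3rd row.

Rows = 9.2 × 3.25 = 29.9 → 30 rows.
Stitches to remove: 20 → 10 shaping rows (at 2 st each).
30 / 10 = 3.00 → every 3 rows.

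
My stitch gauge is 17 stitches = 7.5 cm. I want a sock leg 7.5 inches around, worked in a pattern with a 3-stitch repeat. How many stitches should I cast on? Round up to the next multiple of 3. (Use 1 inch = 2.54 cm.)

45 stitches.

7.5 in = 7.5 × 2.54 = 19.05 cm.
17 / 7.5 = 2.267 sts/cm.
19.05 × 2.267 = 43.18 sts.
→ 45.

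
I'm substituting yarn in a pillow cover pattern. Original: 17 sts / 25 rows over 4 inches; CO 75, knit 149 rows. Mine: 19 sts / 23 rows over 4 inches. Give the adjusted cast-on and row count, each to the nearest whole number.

Stitches: 75 × 19/17 = 83.82 → 84.
Rows: 149 × 23/25 = 137.08 → 137.

Cast on 84 stitches; work 137 rows.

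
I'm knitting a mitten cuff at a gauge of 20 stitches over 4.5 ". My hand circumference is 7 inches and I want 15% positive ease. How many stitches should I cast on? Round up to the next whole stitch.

Finished = 7 × 1.15 = 8.05 in.
20 / 4.5 = 4.444 sts per inch.
8.05 × 4.444 = 35.78 sts.
→ 36 sts.

Cast on 36 stitches.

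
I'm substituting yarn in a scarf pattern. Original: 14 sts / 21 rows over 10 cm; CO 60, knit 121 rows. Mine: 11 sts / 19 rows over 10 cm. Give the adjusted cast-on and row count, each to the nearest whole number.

Cast on 47 stitches; work 109 rows.

Stitches: 60 × 11/14 = 47.14 → 47.
Rows: 121 × 19/21 = 109.48 → 109.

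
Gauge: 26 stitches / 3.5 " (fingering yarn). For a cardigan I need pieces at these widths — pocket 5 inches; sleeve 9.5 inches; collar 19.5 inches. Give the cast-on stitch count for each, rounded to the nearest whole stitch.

pocket 37; sleeve 71; collar 145.

Rate = 26/3.5 = 7.429 sts per in.
pocket: 5 × 7.429 = 37.14 → 37.
sleeve: 9.5 × 7.429 = 70.57 → 71.
collar: 19.5 × 7.429 = 144.86 → 145.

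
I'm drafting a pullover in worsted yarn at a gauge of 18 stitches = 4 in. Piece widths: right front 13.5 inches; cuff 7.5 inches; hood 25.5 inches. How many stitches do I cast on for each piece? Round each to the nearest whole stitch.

Rate = 18/4 = 4.5 sts per in.
right front: 13.5 × 4.5 = 60.75 → 61.
cuff: 7.5 × 4.5 = 33.75 → 34.
hood: 25.5 × 4.5 = 114.75 → 115.

right front 61; cuff 34; hood 115.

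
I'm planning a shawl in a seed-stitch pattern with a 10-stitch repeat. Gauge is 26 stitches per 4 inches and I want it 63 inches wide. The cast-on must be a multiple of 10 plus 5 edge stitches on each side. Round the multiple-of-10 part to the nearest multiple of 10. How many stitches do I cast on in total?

26 / 4 = 6.5 sts per inch.
63 × 6.5 = 409.50 sts.
Less 10 edge sts → 399.50 for the repeat.
Nearest multiple of 10: 400.
Add back 10 edge sts → 410.

Cast on 410 stitches.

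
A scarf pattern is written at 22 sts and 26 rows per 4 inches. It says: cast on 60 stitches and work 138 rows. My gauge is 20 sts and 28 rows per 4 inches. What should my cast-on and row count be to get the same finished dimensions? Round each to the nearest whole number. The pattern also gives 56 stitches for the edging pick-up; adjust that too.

Stitches: 60 × 20/22 = 54.55 → 55.
Rows: 138 × 28/26 = 148.62 → 149.
edging pick-up: 56 × 20/22 = 50.91 → 51.

Cast on 55 stitches; work 149 rows; edging pick-up 51 stitches.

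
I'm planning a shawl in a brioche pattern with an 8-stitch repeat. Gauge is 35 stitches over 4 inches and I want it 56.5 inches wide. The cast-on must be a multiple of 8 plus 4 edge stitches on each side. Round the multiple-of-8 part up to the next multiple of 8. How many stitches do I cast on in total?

35 / 4 = 8.75 sts per inch.
56.5 × 8.75 = 494.38 sts.
Less 8 edge sts → 486.38 for the repeat.
Next multiple of 8: 488.
Add back 8 edge sts → 496.

CO 496 sts.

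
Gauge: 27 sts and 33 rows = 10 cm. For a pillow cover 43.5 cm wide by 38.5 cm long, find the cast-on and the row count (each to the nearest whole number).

Stitch gauge = 27/10 = 2.7 sts/cm; 43.5 × 2.7 = 117.45 → 117 sts.
Row gauge = 33/10 = 3.3 rows/cm; 38.5 × 3.3 = 127.05 → 127 rows.

Cast on 117 stitches and work 127 rows.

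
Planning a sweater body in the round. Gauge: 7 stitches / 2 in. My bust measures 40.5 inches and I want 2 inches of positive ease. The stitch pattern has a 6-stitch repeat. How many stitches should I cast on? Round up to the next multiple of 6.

Cast on 150 stitches.

Finished = 40.5 + 2 = 42.5 inches.
7 / 2 = 3.5 sts/in.
42.5 × 3.5 = 148.75 sts.
Next multiple of 6: 150.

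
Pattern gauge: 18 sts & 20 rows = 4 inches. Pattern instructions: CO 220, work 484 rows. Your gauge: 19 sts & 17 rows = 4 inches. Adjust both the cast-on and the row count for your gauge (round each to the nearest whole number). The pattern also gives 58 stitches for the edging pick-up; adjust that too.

Cast on 232 stitches; work 411 rows; edging pick-up 61 stitches.

Stitches: 220 × 19/18 = 232.22 → 232.
Rows: 484 × 17/20 = 411.40 → 411.
edging pick-up: 58 × 19/18 = 61.22 → 61.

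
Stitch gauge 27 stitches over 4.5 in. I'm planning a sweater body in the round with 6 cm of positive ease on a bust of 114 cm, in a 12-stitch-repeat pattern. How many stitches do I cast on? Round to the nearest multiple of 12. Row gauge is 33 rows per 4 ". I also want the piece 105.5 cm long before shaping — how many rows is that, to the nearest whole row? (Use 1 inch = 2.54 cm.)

Cast on 288 stitches; work 343 rows.

Finished = 114 + 6 = 120 cm.
120 cm × 1/2.54 = 47.24 inches.
27/4.5 = 6 sts per in; 47.24 × 6 = 283.46 sts.
Nearest multiple of 12 → 288.
105.5 cm = 41.54 inches; × 8.25 = 342.67 → 343 rows.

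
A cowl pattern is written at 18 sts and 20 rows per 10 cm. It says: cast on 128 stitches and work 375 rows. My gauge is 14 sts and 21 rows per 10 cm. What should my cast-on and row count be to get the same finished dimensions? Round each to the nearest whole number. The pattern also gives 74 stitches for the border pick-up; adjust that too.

Stitches: 128 × 14/18 = 99.56 → 100.
Rows: 375 × 21/20 = 393.75 → 394.
border pick-up: 74 × 14/18 = 57.56 → 58.

Cast on 100 stitches; work 394 rows; border pick-up 58 stitches.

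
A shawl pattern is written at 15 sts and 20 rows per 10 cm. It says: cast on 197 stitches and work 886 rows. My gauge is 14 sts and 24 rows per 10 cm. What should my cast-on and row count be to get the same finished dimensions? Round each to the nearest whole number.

Cast on 184 stitches; work 1063 rows.

Stitches: 197 × 14/15 = 183.87 → 184.
Rows: 886 × 24/20 = 1063.20 → 1063.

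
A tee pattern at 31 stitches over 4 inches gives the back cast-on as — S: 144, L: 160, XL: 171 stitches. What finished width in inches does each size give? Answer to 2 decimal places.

31/4 = 7.75 sts per in.
S: 144 / 7.75 = 18.581 → 18.58 in.
L: 160 / 7.75 = 20.645 → 20.65 in.
XL: 171 / 7.75 = 22.065 → 22.06 in.

S 18.58 inches; L 20.65 inches; XL 22.06 inches.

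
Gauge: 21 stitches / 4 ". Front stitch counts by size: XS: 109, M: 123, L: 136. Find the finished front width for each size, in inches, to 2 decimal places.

21/4 = 5.25 sts per in.
XS: 109 / 5.25 = 20.762 → 20.76 in.
M: 123 / 5.25 = 23.429 → 23.43 in.
L: 136 / 5.25 = 25.905 → 25.90 in.

XS 20.76 inches; M 23.43 inches; L 25.90 inches.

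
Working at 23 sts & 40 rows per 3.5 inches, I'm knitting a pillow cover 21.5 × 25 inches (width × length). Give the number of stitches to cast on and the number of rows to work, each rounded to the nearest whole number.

Stitch gauge = 23/3.5 = 6.571 sts/in; 21.5 × 6.571 = 141.29 → 141 sts.
Row gauge = 40/3.5 = 11.429 rows/in; 25 × 11.429 = 285.71 → 286 rows.

Cast on 141 stitches and work 286 rows.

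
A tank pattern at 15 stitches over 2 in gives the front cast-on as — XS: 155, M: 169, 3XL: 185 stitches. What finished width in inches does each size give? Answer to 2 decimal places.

15/2 = 7.5 sts per in.
XS: 155 / 7.5 = 20.667 → 20.67 in.
M: 169 / 7.5 = 22.533 → 22.53 in.
3XL: 185 / 7.5 = 24.667 → 24.67 in.

XS 20.67 inches; M 22.53 inches; 3XL 24.67 inches.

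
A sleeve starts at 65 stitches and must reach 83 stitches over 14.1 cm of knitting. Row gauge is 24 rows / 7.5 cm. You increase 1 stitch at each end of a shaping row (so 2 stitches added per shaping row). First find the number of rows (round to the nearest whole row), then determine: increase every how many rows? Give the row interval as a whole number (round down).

Rows = 14.1 × 3.2 = 45.1 → 45 rows.
Stitches to add: 18 → 9 shaping rows (at 2 st each).
45 / 9 = 5.00 → every 5 rows.

Increase every 5th row.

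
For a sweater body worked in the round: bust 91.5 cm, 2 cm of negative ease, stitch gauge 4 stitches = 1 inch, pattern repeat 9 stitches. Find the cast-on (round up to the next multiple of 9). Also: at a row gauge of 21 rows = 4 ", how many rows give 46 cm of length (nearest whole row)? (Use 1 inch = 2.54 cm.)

Cast on 144 stitches; work 95 rows.

Finished = 91.5 − 2 = 89.5 cm.
89.5 cm × 1/2.54 = 35.24 inches.
4/1 = 4 sts per in; 35.24 × 4 = 140.94 sts.
Next multiple of 9 → 144.
46 cm = 18.11 inches; × 5.25 = 95.08 → 95 rows.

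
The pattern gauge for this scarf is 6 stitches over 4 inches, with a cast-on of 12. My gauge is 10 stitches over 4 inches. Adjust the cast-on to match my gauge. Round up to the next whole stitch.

Scale factor = 10 / 6 = 1.667.
12 × 10 / 6 = 20.00 sts.

20 stitches.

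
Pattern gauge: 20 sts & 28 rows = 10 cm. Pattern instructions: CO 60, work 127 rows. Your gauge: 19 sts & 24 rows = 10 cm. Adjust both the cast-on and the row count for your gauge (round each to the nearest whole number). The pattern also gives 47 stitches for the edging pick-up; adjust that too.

Cast on 57 stitches; work 109 rows; edging pick-up 45 stitches.

Stitches: 60 × 19/20 = 57.00 → 57.
Rows: 127 × 24/28 = 108.86 → 109.
edging pick-up: 47 × 19/20 = 44.65 → 45.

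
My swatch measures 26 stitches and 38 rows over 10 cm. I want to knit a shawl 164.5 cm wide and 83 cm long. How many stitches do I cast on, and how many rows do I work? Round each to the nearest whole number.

Stitch gauge = 26/10 = 2.6 sts/cm; 164.5 × 2.6 = 427.70 → 428 sts.
Row gauge = 38/10 = 3.8 rows/cm; 83 × 3.8 = 315.40 → 315 rows.

Cast on 428 stitches and work 315 rows.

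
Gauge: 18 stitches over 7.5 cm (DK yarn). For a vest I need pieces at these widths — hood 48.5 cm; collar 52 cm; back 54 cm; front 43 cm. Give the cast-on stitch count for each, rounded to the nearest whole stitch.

Rate = 18/7.5 = 2.4 sts per cm.
hood: 48.5 × 2.4 = 116.40 → 116.
collar: 52 × 2.4 = 124.80 → 125.
back: 54 × 2.4 = 129.60 → 130.
front: 43 × 2.4 = 103.20 → 103.

hood 116; collar 125; back 130; front 103.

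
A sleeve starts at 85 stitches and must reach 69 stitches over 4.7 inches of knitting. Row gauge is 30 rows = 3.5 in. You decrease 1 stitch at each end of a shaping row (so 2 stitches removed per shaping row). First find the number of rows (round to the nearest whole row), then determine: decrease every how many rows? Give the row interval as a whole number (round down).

Decrease every 5th row.

Rows = 4.7 × 8.571 = 40.3 → 40 rows.
Stitches to remove: 16 → 8 shaping rows (at 2 st each).
40 / 8 = 5.00 → every 5 rows.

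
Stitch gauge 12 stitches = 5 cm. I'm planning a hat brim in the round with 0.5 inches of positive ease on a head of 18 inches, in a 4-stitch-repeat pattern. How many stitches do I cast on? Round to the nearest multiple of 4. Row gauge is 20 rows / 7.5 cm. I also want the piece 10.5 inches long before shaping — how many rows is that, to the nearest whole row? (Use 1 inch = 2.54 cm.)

Finished = 18 + 0.5 = 18.5 inches.
18.5 inches × 2.54 = 46.99 cm.
12/5 = 2.4 sts per cm; 46.99 × 2.4 = 112.78 sts.
Nearest multiple of 4 → 112.
10.5 inches = 26.67 cm; × 2.667 = 71.12 → 71 rows.

Cast on 112 stitches; work 71 rows.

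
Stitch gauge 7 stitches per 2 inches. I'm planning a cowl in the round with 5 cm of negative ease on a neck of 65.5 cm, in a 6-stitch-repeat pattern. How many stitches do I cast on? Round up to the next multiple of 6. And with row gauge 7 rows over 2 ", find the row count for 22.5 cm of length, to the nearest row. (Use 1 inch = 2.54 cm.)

Cast on 84 stitches; work 31 rows.

Finished = 65.5 − 5 = 60.5 cm.
60.5 cm × 1/2.54 = 23.82 inches.
7/2 = 3.5 sts per in; 23.82 × 3.5 = 83.37 sts.
Next multiple of 6 → 84.
22.5 cm = 8.86 inches; × 3.5 = 31.00 → 31 rows.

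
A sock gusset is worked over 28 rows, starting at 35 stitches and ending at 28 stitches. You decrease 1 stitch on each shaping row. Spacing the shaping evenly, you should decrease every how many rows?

Decrease every 4th row.

Stitches to remove: |28 − 35| = 7.
Shaping rows needed: 7 / 1 = 7.
28 rows / 7 = every 4 rows.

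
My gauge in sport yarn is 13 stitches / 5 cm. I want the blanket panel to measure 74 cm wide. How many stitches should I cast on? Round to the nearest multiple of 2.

13 stitches / 5 cm = 2.6 stitches per cm.
74 × 2.6 = 192.40 stitches.
Round to nearest multiple of 2 → 192.

CO 192 sts.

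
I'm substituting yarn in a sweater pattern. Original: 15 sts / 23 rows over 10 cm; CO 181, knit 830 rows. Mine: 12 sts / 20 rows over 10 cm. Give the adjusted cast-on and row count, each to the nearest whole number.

Cast on 145 stitches; work 722 rows.

Stitches: 181 × 12/15 = 144.80 → 145.
Rows: 830 × 20/23 = 721.74 → 722.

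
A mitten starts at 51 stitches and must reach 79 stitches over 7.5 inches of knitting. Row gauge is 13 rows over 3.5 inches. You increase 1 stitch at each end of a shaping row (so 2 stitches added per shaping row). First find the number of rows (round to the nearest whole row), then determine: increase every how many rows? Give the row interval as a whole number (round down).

Increase every 2nd row.

Rows = 7.5 × 3.714 = 27.9 → 28 rows.
Stitches to add: 28 → 14 shaping rows (at 2 st each).
28 / 14 = 2.00 → every 2 rows.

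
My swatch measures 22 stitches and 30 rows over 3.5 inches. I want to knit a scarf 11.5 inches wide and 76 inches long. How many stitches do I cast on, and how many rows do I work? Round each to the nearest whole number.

Cast on 72 stitches and work 651 rows.

Stitch gauge = 22/3.5 = 6.286 sts/in; 11.5 × 6.286 = 72.29 → 72 sts.
Row gauge = 30/3.5 = 8.571 rows/in; 76 × 8.571 = 651.43 → 651 rows.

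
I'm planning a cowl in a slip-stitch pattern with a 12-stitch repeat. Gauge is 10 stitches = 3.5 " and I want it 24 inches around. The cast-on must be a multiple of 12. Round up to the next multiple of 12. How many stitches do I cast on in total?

CO 72 sts.

10 / 3.5 = 2.857 sts per inch.
24 × 2.857 = 68.57 sts.
Next multiple of 12: 72.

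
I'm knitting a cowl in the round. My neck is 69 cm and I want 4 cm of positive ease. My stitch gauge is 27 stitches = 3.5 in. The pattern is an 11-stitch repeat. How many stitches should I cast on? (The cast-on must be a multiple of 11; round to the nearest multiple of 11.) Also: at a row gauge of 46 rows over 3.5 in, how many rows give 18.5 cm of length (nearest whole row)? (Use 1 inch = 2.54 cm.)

Cast on 220 stitches; work 96 rows.

Finished = 69 + 4 = 73 cm.
73 cm × 1/2.54 = 28.74 inches.
27/3.5 = 7.714 sts per in; 28.74 × 7.714 = 221.71 sts.
Nearest multiple of 11 → 220.
18.5 cm = 7.28 inches; × 13.143 = 95.73 → 96 rows.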